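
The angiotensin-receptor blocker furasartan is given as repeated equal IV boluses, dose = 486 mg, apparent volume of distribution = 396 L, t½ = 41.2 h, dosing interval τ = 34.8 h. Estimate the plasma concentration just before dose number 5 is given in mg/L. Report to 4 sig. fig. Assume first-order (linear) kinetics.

C₀ per dose = Dose / Vd = 486 / 396 = 1.227 mg/L
k = ln2 / t½ = 0.693147 / 41.2 = 0.01682 h⁻¹
Fraction remaining after one interval: r = e^(−kτ) = e^(−0.01682 × 34.8) = 0.5569
Before dose 5, 4 doses have been given (aged 1τ, 2τ, 3τ, 4τ).
C_trough = C₀ × (r + r² + … + r^4) = C₀ × r(1−r^4)/(1−r)
        = 1.227 × 0.5569 × (1 − 0.09619) / (1 − 0.5569) = 1.394 mg/L

1.394 mg/L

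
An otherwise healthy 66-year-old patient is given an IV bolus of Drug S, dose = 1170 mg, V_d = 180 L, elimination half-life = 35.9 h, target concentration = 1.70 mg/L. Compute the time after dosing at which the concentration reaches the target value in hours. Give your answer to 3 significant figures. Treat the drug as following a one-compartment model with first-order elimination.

C₀ = Dose / Vd = 1170 / 180 = 6.500 mg/L
k = ln2 / t½ = 0.693147 / 35.9 = 0.01931 h⁻¹
t = ln(C₀ / C) / k = ln(6.500 / 1.70) / 0.01931
  = ln(3.824) / 0.01931 = 1.341 / 0.01931 = 69.45 h

69.5 h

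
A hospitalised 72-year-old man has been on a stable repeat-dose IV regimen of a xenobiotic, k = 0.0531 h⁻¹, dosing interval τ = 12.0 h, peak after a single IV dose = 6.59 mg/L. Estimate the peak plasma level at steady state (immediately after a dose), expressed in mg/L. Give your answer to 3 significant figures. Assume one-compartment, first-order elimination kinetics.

14.0 mg/L

e^(−kτ) = e^(−0.05310 × 12.0) = 0.5288
Accumulation ratio R = 1 / (1 − e^(−kτ)) = 1 / (1 − 0.5288) = 2.122
Steady-state peak = C₀ × R = 6.59 × 2.122 = 13.98 mg/L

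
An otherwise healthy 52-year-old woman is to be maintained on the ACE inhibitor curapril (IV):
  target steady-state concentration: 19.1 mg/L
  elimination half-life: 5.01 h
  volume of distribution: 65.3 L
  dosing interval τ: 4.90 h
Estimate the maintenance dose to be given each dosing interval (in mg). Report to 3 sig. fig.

k = ln2 / t½ = 0.693147 / 5.01 = 0.1384 h⁻¹
CL = k × Vd = 0.1384 × 65.3 = 9.038 L/h
At steady state, Dose/τ = Css × CL.
Dose = Css × CL × τ = 19.1 × 9.038 × 4.90 = 845.9 mg

846 mg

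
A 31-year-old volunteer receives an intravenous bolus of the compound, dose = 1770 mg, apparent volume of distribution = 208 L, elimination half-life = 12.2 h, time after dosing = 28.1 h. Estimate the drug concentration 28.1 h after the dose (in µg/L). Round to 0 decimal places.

C₀ = Dose / Vd = 1770 / 208 = 8.510 mg/L
k = ln2 / t½ = 0.693147 / 12.2 = 0.05682 h⁻¹
C = C₀ · e^(−k·t) = 8.510 × e^(−0.05682 × 28.1)
  = 8.510 × 0.2026 = 1.724 mg/L
Convert: 1.724 mg/L × 1000 = 1724 µg/L

1724 µg/L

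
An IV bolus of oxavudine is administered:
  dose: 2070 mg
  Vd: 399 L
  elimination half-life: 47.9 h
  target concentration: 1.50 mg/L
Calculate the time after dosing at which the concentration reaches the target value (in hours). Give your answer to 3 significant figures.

C₀ = Dose / Vd = 2070 / 399 = 5.188 mg/L
k = ln2 / t½ = 0.693147 / 47.9 = 0.01447 h⁻¹
t = ln(C₀ / C) / k = ln(5.188 / 1.50) / 0.01447
  = ln(3.459) / 0.01447 = 1.241 / 0.01447 = 85.76 h

85.8 h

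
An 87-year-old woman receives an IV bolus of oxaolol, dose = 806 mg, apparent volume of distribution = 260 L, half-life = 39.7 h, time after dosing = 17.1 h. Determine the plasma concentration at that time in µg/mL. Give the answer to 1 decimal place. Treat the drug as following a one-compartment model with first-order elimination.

C₀ = Dose / Vd = 806.0 / 260 = 3.100 mg/L
k = ln2 / t½ = 0.693147 / 39.7 = 0.01746 h⁻¹
C = C₀ · e^(−k·t) = 3.100 × e^(−0.01746 × 17.1)
  = 3.100 × 0.7419 = 2.300 mg/L
(2.300 mg/L = 2.300 µg/mL)

2.3 µg/mL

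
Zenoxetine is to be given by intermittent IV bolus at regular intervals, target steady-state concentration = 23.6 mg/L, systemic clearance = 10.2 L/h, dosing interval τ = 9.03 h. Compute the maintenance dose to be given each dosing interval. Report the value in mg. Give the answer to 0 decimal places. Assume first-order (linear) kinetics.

At steady state, Dose/τ = Css × CL.
Dose = Css × CL × τ = 23.6 × 10.20 × 9.03 = 2174 mg

2174 mg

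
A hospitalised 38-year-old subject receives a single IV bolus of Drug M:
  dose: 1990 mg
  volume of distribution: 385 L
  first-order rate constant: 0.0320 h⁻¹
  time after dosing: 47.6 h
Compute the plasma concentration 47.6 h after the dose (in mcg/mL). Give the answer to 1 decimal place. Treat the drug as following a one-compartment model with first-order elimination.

1.1 mcg/mL

C₀ = Dose / Vd = 1990 / 385 = 5.169 mg/L
C = C₀ · e^(−k·t) = 5.169 × e^(−0.03200 × 47.6)
  = 5.169 × 0.2180 = 1.127 mg/L
(1.127 mg/L = 1.127 mcg/mL)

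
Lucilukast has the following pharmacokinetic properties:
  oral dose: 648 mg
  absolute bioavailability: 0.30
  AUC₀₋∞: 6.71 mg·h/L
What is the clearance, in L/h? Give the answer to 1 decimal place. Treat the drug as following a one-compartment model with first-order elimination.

CL = F·Dose / AUC = 0.30 × 648 / 6.71 = 28.97 L/h

29.0 L/h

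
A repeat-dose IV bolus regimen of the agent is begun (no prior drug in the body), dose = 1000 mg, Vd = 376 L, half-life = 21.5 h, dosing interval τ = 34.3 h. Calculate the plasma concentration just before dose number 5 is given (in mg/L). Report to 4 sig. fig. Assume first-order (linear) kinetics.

1.300 mg/L

C₀ per dose = Dose / Vd = 1000 / 376 = 2.660 mg/L
k = ln2 / t½ = 0.693147 / 21.5 = 0.03224 h⁻¹
Fraction remaining after one interval: r = e^(−kτ) = e^(−0.03224 × 34.3) = 0.3309
Before dose 5, 4 doses have been given (aged 1τ, 2τ, 3τ, 4τ).
C_trough = C₀ × (r + r² + … + r^4) = C₀ × r(1−r^4)/(1−r)
        = 2.660 × 0.3309 × (1 − 0.01199) / (1 − 0.3309) = 1.300 mg/L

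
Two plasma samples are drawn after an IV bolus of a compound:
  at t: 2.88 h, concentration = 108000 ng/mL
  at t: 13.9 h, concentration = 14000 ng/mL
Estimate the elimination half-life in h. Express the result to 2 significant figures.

k = ln(C₁/C₂) / (t₂ − t₁) = ln(108000/14000) / (13.9 − 2.88)
  = 2.043 / 11.02 = 0.1854 h⁻¹
t½ = ln2 / k = 0.693147 / 0.1854 = 3.739 h

3.7 h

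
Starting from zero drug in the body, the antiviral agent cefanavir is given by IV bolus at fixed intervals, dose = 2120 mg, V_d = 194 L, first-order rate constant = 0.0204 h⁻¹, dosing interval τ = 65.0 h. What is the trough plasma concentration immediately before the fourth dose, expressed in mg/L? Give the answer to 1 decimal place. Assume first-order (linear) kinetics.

3.9 mg/L

C₀ per dose = Dose / Vd = 2120 / 194 = 10.93 mg/L
Fraction remaining after one interval: r = e^(−kτ) = e^(−0.02040 × 65.0) = 0.2655
Before dose 4, 3 doses have been given (aged 1τ, 2τ, 3τ).
C_trough = C₀ × (r + r² + … + r^3) = C₀ × r(1−r^3)/(1−r)
        = 10.93 × 0.2655 × (1 − 0.01872) / (1 − 0.2655) = 3.877 mg/L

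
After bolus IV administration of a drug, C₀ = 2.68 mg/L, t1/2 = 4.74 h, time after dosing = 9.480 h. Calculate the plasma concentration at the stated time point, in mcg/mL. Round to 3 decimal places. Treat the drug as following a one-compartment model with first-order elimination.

k = ln2 / t½ = 0.693147 / 4.74 = 0.1462 h⁻¹
t / t½ = 9.480 / 4.74 = 2 half-lives
C = C₀ × (1/2)^2 = 2.680 × 0.2500 = 0.6700 mg/L
(0.6700 mg/L = 0.6700 mcg/mL)

0.670 mcg/mL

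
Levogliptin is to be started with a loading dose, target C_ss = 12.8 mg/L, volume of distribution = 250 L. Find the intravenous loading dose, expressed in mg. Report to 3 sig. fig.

3200 mg

LD = Css × Vd = 12.8 × 250 = 3200 mg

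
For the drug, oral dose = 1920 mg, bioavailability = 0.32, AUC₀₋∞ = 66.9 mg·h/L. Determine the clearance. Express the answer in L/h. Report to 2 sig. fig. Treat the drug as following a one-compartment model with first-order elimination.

9.2 L/h

CL = F·Dose / AUC = 0.32 × 1920 / 66.9 = 9.184 L/h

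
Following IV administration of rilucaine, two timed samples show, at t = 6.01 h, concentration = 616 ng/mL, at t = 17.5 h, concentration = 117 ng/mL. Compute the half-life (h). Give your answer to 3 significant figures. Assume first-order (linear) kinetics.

4.79 h

k = ln(C₁/C₂) / (t₂ − t₁) = ln(616/117) / (17.5 − 6.01)
  = 1.661 / 11.49 = 0.1446 h⁻¹
t½ = ln2 / k = 0.693147 / 0.1446 = 4.794 h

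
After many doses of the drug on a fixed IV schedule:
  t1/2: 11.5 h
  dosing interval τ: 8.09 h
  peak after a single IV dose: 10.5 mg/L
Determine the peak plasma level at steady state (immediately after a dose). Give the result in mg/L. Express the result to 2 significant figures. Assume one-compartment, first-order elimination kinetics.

k = ln2 / t½ = 0.693147 / 11.5 = 0.06027 h⁻¹
e^(−kτ) = e^(−0.06027 × 8.09) = 0.6141
Accumulation ratio R = 1 / (1 − e^(−kτ)) = 1 / (1 − 0.6141) = 2.591
Steady-state peak = C₀ × R = 10.5 × 2.591 = 27.21 mg/L

27 mg/L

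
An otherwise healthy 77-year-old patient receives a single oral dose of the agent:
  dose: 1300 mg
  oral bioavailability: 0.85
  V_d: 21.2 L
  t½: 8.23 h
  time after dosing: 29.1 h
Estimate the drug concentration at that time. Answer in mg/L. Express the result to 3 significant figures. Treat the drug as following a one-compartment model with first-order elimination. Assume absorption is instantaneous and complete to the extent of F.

4.49 mg/L

Amount reaching circulation = F × Dose = 0.85 × 1300 = 1105 mg
C₀ = F·Dose / Vd = 1105 / 21.2 = 52.12 mg/L
k = ln2 / t½ = 0.693147 / 8.23 = 0.08422 h⁻¹
C = C₀ · e^(−k·t) = 52.12 × e^(−0.08422 × 29.1)
  = 52.12 × 0.08622 = 4.494 mg/L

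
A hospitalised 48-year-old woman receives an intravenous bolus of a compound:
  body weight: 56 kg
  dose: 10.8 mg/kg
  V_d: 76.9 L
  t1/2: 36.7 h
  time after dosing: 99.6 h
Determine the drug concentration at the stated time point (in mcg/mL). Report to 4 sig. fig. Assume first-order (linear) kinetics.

1.199 mcg/mL

Total dose = 10.8 × 56 = 604.8 mg
C₀ = Dose / Vd = 604.8 / 76.9 = 7.865 mg/L
k = ln2 / t½ = 0.693147 / 36.7 = 0.01889 h⁻¹
C = C₀ · e^(−k·t) = 7.865 × e^(−0.01889 × 99.6)
  = 7.865 × 0.1524 = 1.199 mg/L
(1.199 mg/L = 1.199 mcg/mL)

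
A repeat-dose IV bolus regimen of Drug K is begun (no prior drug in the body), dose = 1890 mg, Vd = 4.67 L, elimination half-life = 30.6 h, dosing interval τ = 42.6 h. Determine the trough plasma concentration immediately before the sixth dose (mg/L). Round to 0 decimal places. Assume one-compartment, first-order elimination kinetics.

247 mg/L

C₀ per dose = Dose / Vd = 1890 / 4.67 = 404.7 mg/L
k = ln2 / t½ = 0.693147 / 30.6 = 0.02265 h⁻¹
Fraction remaining after one interval: r = e^(−kτ) = e^(−0.02265 × 42.6) = 0.3810
Before dose 6, 5 doses have been given (aged 1τ, 2τ, 3τ, 4τ, 5τ).
C_trough = C₀ × (r + r² + … + r^5) = C₀ × r(1−r^5)/(1−r)
        = 404.7 × 0.3810 × (1 − 0.008028) / (1 − 0.3810) = 247.1 mg/L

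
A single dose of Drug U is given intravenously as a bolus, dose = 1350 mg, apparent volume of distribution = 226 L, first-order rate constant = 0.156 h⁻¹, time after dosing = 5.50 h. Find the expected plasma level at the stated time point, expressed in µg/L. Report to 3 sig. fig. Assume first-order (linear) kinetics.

2530 µg/L

C₀ = Dose / Vd = 1350 / 226 = 5.973 mg/L
C = C₀ · e^(−k·t) = 5.973 × e^(−0.1560 × 5.50)
  = 5.973 × 0.4240 = 2.533 mg/L
Convert: 2.533 mg/L × 1000 = 2533 µg/L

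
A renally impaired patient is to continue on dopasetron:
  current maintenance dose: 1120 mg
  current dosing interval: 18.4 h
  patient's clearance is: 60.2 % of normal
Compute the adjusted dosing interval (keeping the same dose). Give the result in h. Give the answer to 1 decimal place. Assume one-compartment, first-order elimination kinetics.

To keep the same average steady-state level, dosing rate must scale with clearance.
CL ratio = 60.2 / 100 = 0.6020
New interval (same dose) = 18.4 / 0.6020 = 30.56 h

30.6 h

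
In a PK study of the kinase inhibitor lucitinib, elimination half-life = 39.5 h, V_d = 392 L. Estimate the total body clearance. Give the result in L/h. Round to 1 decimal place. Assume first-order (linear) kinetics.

6.9 L/h

k = ln2 / t½ = 0.693147 / 39.5 = 0.01755 h⁻¹
CL = k × Vd = 0.01755 × 392 = 6.880 L/h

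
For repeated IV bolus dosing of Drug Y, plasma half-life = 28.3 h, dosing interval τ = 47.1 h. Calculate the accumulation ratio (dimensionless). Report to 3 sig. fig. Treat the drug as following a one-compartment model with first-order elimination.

1.46

k = ln2 / t½ = 0.693147 / 28.3 = 0.02449 h⁻¹
e^(−kτ) = e^(−0.02449 × 47.1) = 0.3155
Accumulation ratio R = 1 / (1 − e^(−kτ)) = 1 / (1 − 0.3155) = 1.461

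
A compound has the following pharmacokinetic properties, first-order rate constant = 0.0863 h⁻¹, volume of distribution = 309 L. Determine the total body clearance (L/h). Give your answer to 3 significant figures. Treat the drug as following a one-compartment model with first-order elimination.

26.7 L/h

CL = k × Vd = 0.0863 × 309 = 26.67 L/h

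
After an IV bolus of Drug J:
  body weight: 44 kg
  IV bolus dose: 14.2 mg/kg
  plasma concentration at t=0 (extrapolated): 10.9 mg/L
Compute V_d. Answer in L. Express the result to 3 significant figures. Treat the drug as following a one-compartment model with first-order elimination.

Dose = 14.2 × 44 = 624.8 mg
Vd = Dose / C₀ = 624.8 / 10.9 = 57.32 L

57.3 L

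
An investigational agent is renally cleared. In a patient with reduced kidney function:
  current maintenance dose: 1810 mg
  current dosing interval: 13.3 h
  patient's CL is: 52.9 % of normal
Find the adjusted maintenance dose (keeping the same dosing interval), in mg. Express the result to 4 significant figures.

To keep the same average steady-state level, dosing rate must scale with clearance.
CL ratio = 52.9 / 100 = 0.5290
New dose (same interval) = 1810 × 0.5290 = 957.5 mg

957.5 mg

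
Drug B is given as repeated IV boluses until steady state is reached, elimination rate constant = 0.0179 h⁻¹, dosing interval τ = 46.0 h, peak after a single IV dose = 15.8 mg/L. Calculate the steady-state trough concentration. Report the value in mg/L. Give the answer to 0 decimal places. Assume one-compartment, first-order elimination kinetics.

12 mg/L

e^(−kτ) = e^(−0.01790 × 46.0) = 0.4389
Accumulation ratio R = 1 / (1 − e^(−kτ)) = 1 / (1 − 0.4389) = 1.782
Steady-state trough = C₀ × R × e^(−kτ) = 15.8 × 1.782 × 0.4389 = 12.36 mg/L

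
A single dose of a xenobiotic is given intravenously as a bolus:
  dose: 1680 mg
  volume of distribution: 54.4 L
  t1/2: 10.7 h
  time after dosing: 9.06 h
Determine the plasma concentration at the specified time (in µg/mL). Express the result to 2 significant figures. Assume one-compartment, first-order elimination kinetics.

17 µg/mL

C₀ = Dose / Vd = 1680 / 54.4 = 30.88 mg/L
k = ln2 / t½ = 0.693147 / 10.7 = 0.06478 h⁻¹
C = C₀ · e^(−k·t) = 30.88 × e^(−0.06478 × 9.06)
  = 30.88 × 0.5560 = 17.17 mg/L
(17.17 mg/L = 17.17 µg/mL)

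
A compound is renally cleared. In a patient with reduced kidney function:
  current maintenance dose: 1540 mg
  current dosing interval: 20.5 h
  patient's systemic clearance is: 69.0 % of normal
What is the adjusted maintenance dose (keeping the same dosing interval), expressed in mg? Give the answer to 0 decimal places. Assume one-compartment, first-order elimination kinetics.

To keep the same average steady-state level, dosing rate must scale with clearance.
CL ratio = 69.0 / 100 = 0.6900
New dose (same interval) = 1540 × 0.6900 = 1063 mg

1063 mg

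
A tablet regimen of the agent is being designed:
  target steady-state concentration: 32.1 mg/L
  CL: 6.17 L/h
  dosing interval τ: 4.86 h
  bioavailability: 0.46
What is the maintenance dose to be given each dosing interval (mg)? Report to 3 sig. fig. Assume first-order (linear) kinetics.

2090 mg

At steady state, F × (Dose/τ) = Css × CL.
Dose = Css × CL × τ / F = 32.1 × 6.170 × 4.86 / 0.46 = 2093 mg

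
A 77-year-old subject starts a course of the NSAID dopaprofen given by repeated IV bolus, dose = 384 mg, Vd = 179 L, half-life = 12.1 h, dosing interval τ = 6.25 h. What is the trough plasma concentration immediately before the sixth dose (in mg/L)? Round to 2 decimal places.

C₀ per dose = Dose / Vd = 384 / 179 = 2.145 mg/L
k = ln2 / t½ = 0.693147 / 12.1 = 0.05728 h⁻¹
Fraction remaining after one interval: r = e^(−kτ) = e^(−0.05728 × 6.25) = 0.6991
Before dose 6, 5 doses have been given (aged 1τ, 2τ, 3τ, 4τ, 5τ).
C_trough = C₀ × (r + r² + … + r^5) = C₀ × r(1−r^5)/(1−r)
        = 2.145 × 0.6991 × (1 − 0.1670) / (1 − 0.6991) = 4.151 mg/L

4.15 mg/L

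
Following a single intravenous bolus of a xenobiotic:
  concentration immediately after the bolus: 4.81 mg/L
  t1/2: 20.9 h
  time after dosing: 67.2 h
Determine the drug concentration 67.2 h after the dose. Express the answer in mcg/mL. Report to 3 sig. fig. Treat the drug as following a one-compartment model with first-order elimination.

0.518 mcg/mL

k = ln2 / t½ = 0.693147 / 20.9 = 0.03316 h⁻¹
C = C₀ · e^(−k·t) = 4.810 × e^(−0.03316 × 67.2)
  = 4.810 × 0.1077 = 0.5180 mg/L
(0.5180 mg/L = 0.5180 mcg/mL)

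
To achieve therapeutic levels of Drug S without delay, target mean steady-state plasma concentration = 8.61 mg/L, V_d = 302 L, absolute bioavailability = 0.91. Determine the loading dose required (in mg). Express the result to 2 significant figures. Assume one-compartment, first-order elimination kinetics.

2900 mg

LD = Css × Vd / F = 8.61 × 302 / 0.91 = 2857 mg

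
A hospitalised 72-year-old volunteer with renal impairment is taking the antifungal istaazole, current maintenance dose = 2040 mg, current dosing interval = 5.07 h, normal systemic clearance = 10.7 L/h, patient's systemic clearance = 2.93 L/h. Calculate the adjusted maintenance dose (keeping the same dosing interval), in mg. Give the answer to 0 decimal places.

559 mg

To keep the same average steady-state level, dosing rate must scale with clearance.
CL ratio = 2.93 / 10.7 = 0.2738
New dose (same interval) = 2040 × 0.2738 = 558.6 mg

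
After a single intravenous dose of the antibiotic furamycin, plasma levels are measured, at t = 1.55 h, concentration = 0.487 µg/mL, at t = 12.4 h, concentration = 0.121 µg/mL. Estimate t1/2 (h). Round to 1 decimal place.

k = ln(C₁/C₂) / (t₂ − t₁) = ln(0.487/0.121) / (12.4 − 1.55)
  = 1.392 / 10.85 = 0.1283 h⁻¹
t½ = ln2 / k = 0.693147 / 0.1283 = 5.403 h

5.4 h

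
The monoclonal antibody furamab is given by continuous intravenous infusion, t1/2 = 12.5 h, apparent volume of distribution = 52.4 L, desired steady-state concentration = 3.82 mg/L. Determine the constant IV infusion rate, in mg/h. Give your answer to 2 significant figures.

k = ln2 / t½ = 0.693147 / 12.5 = 0.05545 h⁻¹
CL = k × Vd = 0.05545 × 52.4 = 2.906 L/h
At steady state, infusion rate R₀ = Css × CL = 3.82 × 2.906 = 11.10 mg/h

11 mg/h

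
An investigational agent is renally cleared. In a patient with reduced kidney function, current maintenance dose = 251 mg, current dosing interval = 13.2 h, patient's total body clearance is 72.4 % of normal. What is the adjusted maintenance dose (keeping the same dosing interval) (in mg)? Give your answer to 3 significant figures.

To keep the same average steady-state level, dosing rate must scale with clearance.
CL ratio = 72.4 / 100 = 0.7240
New dose (same interval) = 251 × 0.7240 = 181.7 mg

182 mg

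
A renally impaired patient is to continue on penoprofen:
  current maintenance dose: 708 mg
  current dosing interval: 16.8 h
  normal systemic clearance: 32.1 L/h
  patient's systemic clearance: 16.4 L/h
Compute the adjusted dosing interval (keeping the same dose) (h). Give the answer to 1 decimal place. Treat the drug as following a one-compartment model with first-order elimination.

32.9 h

To keep the same average steady-state level, dosing rate must scale with clearance.
CL ratio = 16.4 / 32.1 = 0.5109
New interval (same dose) = 16.8 / 0.5109 = 32.88 h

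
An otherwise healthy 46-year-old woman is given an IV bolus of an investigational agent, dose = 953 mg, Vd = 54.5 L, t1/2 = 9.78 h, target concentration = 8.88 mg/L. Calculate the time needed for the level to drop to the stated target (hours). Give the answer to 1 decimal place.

C₀ = Dose / Vd = 953.0 / 54.5 = 17.49 mg/L
k = ln2 / t½ = 0.693147 / 9.78 = 0.07087 h⁻¹
t = ln(C₀ / C) / k = ln(17.49 / 8.88) / 0.07087
  = ln(1.970) / 0.07087 = 0.6780 / 0.07087 = 9.567 h

9.6 h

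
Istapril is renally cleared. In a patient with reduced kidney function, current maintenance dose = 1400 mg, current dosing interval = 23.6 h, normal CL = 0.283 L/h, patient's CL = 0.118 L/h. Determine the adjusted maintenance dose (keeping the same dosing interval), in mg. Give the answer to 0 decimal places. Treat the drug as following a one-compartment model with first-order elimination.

584 mg

To keep the same average steady-state level, dosing rate must scale with clearance.
CL ratio = 0.118 / 0.283 = 0.4170
New dose (same interval) = 1400 × 0.4170 = 583.8 mg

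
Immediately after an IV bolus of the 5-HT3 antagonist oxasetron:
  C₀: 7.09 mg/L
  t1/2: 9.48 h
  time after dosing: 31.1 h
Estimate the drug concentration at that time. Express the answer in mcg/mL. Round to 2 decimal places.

0.73 mcg/mL

k = ln2 / t½ = 0.693147 / 9.48 = 0.07312 h⁻¹
C = C₀ · e^(−k·t) = 7.090 × e^(−0.07312 × 31.1)
  = 7.090 × 0.1029 = 0.7296 mg/L
(0.7296 mg/L = 0.7296 mcg/mL)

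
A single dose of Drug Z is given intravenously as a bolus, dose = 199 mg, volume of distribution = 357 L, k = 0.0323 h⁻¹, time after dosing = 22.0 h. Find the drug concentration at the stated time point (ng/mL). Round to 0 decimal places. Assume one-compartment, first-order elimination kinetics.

274 ng/mL

C₀ = Dose / Vd = 199.0 / 357 = 0.5574 mg/L
C = C₀ · e^(−k·t) = 0.5574 × e^(−0.03230 × 22.0)
  = 0.5574 × 0.4913 = 0.2739 mg/L
Convert: 0.2739 mg/L × 1000 = 273.9 ng/mL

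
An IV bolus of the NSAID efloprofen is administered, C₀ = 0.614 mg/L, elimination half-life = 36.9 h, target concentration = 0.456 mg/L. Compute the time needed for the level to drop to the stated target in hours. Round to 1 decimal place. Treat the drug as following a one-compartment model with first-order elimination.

k = ln2 / t½ = 0.693147 / 36.9 = 0.01878 h⁻¹
t = ln(C₀ / C) / k = ln(0.6140 / 0.456) / 0.01878
  = ln(1.346) / 0.01878 = 0.2971 / 0.01878 = 15.82 h

15.8 h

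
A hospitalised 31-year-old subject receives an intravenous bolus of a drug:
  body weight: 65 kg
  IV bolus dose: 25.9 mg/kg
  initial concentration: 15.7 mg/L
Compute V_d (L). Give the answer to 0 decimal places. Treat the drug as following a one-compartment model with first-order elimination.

107 L

Dose = 25.9 × 65 = 1684 mg
Vd = Dose / C₀ = 1684 / 15.7 = 107.3 L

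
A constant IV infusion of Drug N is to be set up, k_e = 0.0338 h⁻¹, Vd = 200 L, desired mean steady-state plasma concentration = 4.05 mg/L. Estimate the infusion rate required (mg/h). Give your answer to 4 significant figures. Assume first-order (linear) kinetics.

CL = k × Vd = 0.03380 × 200 = 6.760 L/h
At steady state, infusion rate R₀ = Css × CL = 4.05 × 6.760 = 27.38 mg/h

27.38 mg/h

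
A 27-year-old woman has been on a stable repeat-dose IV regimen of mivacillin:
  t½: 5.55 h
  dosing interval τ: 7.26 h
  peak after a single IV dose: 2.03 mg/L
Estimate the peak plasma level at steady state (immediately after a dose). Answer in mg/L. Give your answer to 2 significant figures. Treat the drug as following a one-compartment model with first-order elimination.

k = ln2 / t½ = 0.693147 / 5.55 = 0.1249 h⁻¹
e^(−kτ) = e^(−0.1249 × 7.26) = 0.4038
Accumulation ratio R = 1 / (1 − e^(−kτ)) = 1 / (1 − 0.4038) = 1.677
Steady-state peak = C₀ × R = 2.03 × 1.677 = 3.404 mg/L

3.4 mg/L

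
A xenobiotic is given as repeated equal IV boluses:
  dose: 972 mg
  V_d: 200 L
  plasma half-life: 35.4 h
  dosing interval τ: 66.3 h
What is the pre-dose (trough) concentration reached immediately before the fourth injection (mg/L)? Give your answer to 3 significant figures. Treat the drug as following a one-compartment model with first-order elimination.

C₀ per dose = Dose / Vd = 972 / 200 = 4.860 mg/L
k = ln2 / t½ = 0.693147 / 35.4 = 0.01958 h⁻¹
Fraction remaining after one interval: r = e^(−kτ) = e^(−0.01958 × 66.3) = 0.2730
Before dose 4, 3 doses have been given (aged 1τ, 2τ, 3τ).
C_trough = C₀ × (r + r² + … + r^3) = C₀ × r(1−r^3)/(1−r)
        = 4.860 × 0.2730 × (1 − 0.02035) / (1 − 0.2730) = 1.788 mg/L

1.79 mg/L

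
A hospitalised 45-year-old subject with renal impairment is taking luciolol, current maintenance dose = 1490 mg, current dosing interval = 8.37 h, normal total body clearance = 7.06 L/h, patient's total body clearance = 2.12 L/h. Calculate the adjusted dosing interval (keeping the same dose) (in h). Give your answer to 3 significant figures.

To keep the same average steady-state level, dosing rate must scale with clearance.
CL ratio = 2.12 / 7.06 = 0.3003
New interval (same dose) = 8.37 / 0.3003 = 27.87 h

27.9 h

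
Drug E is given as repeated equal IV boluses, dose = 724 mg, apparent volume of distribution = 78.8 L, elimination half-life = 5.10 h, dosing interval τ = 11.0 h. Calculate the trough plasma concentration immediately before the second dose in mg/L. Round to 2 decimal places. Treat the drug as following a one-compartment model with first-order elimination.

C₀ per dose = Dose / Vd = 724 / 78.8 = 9.188 mg/L
k = ln2 / t½ = 0.693147 / 5.10 = 0.1359 h⁻¹
Fraction remaining after one interval: r = e^(−kτ) = e^(−0.1359 × 11.0) = 0.2243
Before dose 2, 1 dose has been given (aged 1τ).
C_trough = C₀ × r = 9.188 × 0.2243 = 2.061 mg/L

2.06 mg/L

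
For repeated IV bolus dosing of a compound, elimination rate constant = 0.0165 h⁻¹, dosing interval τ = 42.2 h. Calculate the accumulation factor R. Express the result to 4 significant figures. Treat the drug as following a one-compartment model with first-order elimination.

e^(−kτ) = e^(−0.01650 × 42.2) = 0.4984
Accumulation ratio R = 1 / (1 − e^(−kτ)) = 1 / (1 − 0.4984) = 1.994

1.994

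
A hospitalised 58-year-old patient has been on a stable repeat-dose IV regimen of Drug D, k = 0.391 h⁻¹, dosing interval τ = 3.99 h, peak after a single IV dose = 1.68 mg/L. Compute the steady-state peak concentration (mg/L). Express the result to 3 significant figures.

e^(−kτ) = e^(−0.3910 × 3.99) = 0.2101
Accumulation ratio R = 1 / (1 − e^(−kτ)) = 1 / (1 − 0.2101) = 1.266
Steady-state peak = C₀ × R = 1.68 × 1.266 = 2.127 mg/L

2.13 mg/L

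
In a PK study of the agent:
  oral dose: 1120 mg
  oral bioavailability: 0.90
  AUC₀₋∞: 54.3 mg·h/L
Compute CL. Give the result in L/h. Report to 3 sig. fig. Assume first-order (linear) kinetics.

18.6 L/h

CL = F·Dose / AUC = 0.90 × 1120 / 54.3 = 18.56 L/h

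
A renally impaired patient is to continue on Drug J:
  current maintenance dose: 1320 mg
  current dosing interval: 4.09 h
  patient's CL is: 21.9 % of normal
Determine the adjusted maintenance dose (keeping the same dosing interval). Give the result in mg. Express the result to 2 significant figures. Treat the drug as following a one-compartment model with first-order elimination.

To keep the same average steady-state level, dosing rate must scale with clearance.
CL ratio = 21.9 / 100 = 0.2190
New dose (same interval) = 1320 × 0.2190 = 289.1 mg

290 mg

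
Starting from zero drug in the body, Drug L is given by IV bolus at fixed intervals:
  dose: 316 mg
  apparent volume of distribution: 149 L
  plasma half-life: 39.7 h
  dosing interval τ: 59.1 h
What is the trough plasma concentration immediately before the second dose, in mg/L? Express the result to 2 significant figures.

C₀ per dose = Dose / Vd = 316 / 149 = 2.121 mg/L
k = ln2 / t½ = 0.693147 / 39.7 = 0.01746 h⁻¹
Fraction remaining after one interval: r = e^(−kτ) = e^(−0.01746 × 59.1) = 0.3563
Before dose 2, 1 dose has been given (aged 1τ).
C_trough = C₀ × r = 2.121 × 0.3563 = 0.7557 mg/L

0.76 mg/L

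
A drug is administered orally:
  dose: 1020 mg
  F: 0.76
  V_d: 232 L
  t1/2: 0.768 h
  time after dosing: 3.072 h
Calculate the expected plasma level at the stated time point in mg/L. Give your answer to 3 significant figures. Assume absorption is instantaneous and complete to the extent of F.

Amount reaching circulation = F × Dose = 0.76 × 1020 = 775.2 mg
C₀ = F·Dose / Vd = 775.2 / 232 = 3.341 mg/L
k = ln2 / t½ = 0.693147 / 0.768 = 0.9025 h⁻¹
t / t½ = 3.072 / 0.768 = 4 half-lives
C = C₀ × (1/2)^4 = 3.341 × 0.06250 = 0.2088 mg/L

0.209 mg/L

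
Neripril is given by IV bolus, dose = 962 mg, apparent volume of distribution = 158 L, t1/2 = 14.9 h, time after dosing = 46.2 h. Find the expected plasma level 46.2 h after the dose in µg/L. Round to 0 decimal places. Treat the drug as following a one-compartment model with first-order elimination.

C₀ = Dose / Vd = 962.0 / 158 = 6.089 mg/L
k = ln2 / t½ = 0.693147 / 14.9 = 0.04652 h⁻¹
C = C₀ · e^(−k·t) = 6.089 × e^(−0.04652 × 46.2)
  = 6.089 × 0.1166 = 0.7100 mg/L
Convert: 0.7100 mg/L × 1000 = 710.0 µg/L

710 µg/L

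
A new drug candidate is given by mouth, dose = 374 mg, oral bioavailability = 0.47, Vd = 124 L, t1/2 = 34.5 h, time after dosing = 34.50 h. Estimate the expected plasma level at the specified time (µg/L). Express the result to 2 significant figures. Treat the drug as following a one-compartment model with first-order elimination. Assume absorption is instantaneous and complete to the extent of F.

710 µg/L

Amount reaching circulation = F × Dose = 0.47 × 374.0 = 175.8 mg
C₀ = F·Dose / Vd = 175.8 / 124 = 1.418 mg/L
k = ln2 / t½ = 0.693147 / 34.5 = 0.02009 h⁻¹
t / t½ = 34.50 / 34.5 = 1 half-lives
C = C₀ × (1/2)^1 = 1.418 × 0.5000 = 0.7090 mg/L
Convert: 0.7090 mg/L × 1000 = 709.0 µg/L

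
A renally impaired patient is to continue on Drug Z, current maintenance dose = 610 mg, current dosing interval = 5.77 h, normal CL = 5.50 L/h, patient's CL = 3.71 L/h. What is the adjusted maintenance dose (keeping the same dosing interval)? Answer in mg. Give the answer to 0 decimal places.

To keep the same average steady-state level, dosing rate must scale with clearance.
CL ratio = 3.71 / 5.50 = 0.6745
New dose (same interval) = 610 × 0.6745 = 411.4 mg

411 mg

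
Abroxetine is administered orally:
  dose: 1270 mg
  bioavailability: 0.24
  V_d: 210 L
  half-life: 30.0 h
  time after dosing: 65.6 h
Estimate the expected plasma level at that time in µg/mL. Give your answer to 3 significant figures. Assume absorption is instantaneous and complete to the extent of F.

0.319 µg/mL

Amount reaching circulation = F × Dose = 0.24 × 1270 = 304.8 mg
C₀ = F·Dose / Vd = 304.8 / 210 = 1.451 mg/L
k = ln2 / t½ = 0.693147 / 30.0 = 0.02310 h⁻¹
C = C₀ · e^(−k·t) = 1.451 × e^(−0.02310 × 65.6)
  = 1.451 × 0.2197 = 0.3188 mg/L
(0.3188 mg/L = 0.3188 µg/mL)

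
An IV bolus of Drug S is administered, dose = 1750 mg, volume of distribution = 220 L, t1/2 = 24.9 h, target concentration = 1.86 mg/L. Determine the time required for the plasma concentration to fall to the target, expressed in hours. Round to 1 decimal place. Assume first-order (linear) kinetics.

52.2 h

C₀ = Dose / Vd = 1750 / 220 = 7.955 mg/L
k = ln2 / t½ = 0.693147 / 24.9 = 0.02784 h⁻¹
t = ln(C₀ / C) / k = ln(7.955 / 1.86) / 0.02784
  = ln(4.277) / 0.02784 = 1.453 / 0.02784 = 52.19 h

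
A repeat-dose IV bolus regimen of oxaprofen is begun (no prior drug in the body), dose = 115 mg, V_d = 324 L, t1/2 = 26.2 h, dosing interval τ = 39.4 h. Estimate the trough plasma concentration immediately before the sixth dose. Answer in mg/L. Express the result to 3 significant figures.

0.192 mg/L

C₀ per dose = Dose / Vd = 115 / 324 = 0.3549 mg/L
k = ln2 / t½ = 0.693147 / 26.2 = 0.02646 h⁻¹
Fraction remaining after one interval: r = e^(−kτ) = e^(−0.02646 × 39.4) = 0.3526
Before dose 6, 5 doses have been given (aged 1τ, 2τ, 3τ, 4τ, 5τ).
C_trough = C₀ × (r + r² + … + r^5) = C₀ × r(1−r^5)/(1−r)
        = 0.3549 × 0.3526 × (1 − 0.005450) / (1 − 0.3526) = 0.1922 mg/L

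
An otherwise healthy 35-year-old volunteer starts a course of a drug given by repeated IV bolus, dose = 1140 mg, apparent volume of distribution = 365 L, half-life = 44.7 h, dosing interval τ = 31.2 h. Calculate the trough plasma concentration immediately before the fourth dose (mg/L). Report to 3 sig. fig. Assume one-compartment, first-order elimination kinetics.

C₀ per dose = Dose / Vd = 1140 / 365 = 3.123 mg/L
k = ln2 / t½ = 0.693147 / 44.7 = 0.01551 h⁻¹
Fraction remaining after one interval: r = e^(−kτ) = e^(−0.01551 × 31.2) = 0.6164
Before dose 4, 3 doses have been given (aged 1τ, 2τ, 3τ).
C_trough = C₀ × (r + r² + … + r^3) = C₀ × r(1−r^3)/(1−r)
        = 3.123 × 0.6164 × (1 − 0.2342) / (1 − 0.6164) = 3.843 mg/L

3.84 mg/L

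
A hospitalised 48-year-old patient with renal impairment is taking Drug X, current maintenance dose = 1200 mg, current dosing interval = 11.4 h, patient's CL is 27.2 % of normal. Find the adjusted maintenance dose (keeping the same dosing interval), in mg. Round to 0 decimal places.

326 mg

To keep the same average steady-state level, dosing rate must scale with clearance.
CL ratio = 27.2 / 100 = 0.2720
New dose (same interval) = 1200 × 0.2720 = 326.4 mg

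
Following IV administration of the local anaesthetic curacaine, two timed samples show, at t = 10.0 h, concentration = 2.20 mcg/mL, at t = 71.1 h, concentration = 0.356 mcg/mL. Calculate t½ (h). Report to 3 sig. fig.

23.3 h

k = ln(C₁/C₂) / (t₂ − t₁) = ln(2.20/0.356) / (71.1 − 10.0)
  = 1.821 / 61.10 = 0.02980 h⁻¹
t½ = ln2 / k = 0.693147 / 0.02980 = 23.26 h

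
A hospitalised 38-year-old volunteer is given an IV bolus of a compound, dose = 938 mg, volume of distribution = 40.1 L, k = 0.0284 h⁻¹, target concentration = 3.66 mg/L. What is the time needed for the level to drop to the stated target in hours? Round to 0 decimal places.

65 h

C₀ = Dose / Vd = 938.0 / 40.1 = 23.39 mg/L
t = ln(C₀ / C) / k = ln(23.39 / 3.66) / 0.02840
  = ln(6.391) / 0.02840 = 1.855 / 0.02840 = 65.32 h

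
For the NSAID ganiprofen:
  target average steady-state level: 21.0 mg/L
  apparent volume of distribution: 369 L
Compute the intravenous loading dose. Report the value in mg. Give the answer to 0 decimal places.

LD = Css × Vd = 21.0 × 369 = 7749 mg

7749 mg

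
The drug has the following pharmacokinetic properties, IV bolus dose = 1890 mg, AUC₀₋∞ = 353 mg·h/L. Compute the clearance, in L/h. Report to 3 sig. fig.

CL = Dose / AUC = 1890 / 353 = 5.354 L/h

5.35 L/h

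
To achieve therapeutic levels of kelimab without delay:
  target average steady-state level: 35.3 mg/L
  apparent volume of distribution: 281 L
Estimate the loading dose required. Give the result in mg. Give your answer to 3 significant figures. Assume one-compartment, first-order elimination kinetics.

LD = Css × Vd = 35.3 × 281 = 9919 mg

9920 mg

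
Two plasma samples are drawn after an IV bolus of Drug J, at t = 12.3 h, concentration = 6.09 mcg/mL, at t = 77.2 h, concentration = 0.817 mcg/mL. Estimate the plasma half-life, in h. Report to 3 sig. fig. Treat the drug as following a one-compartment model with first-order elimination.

k = ln(C₁/C₂) / (t₂ − t₁) = ln(6.09/0.817) / (77.2 − 12.3)
  = 2.009 / 64.90 = 0.03096 h⁻¹
t½ = ln2 / k = 0.693147 / 0.03096 = 22.39 h

22.4 h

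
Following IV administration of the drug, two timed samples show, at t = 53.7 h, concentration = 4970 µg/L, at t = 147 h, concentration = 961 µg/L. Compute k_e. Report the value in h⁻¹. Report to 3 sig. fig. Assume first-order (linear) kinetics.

k = ln(C₁/C₂) / (t₂ − t₁) = ln(4970/961) / (147 − 53.7)
  = 1.643 / 93.30 = 0.01761 h⁻¹

0.0176 h⁻¹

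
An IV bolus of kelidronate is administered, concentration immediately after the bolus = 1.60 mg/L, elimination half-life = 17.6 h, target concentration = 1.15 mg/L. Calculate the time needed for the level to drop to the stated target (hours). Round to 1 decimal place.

k = ln2 / t½ = 0.693147 / 17.6 = 0.03938 h⁻¹
t = ln(C₀ / C) / k = ln(1.600 / 1.15) / 0.03938
  = ln(1.391) / 0.03938 = 0.3300 / 0.03938 = 8.380 h

8.4 h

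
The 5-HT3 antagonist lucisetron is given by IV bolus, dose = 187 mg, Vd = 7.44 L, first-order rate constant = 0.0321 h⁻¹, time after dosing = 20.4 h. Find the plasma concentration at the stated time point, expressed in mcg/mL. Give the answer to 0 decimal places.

C₀ = Dose / Vd = 187.0 / 7.44 = 25.13 mg/L
C = C₀ · e^(−k·t) = 25.13 × e^(−0.03210 × 20.4)
  = 25.13 × 0.5195 = 13.06 mg/L
(13.06 mg/L = 13.06 mcg/mL)

13 mcg/mL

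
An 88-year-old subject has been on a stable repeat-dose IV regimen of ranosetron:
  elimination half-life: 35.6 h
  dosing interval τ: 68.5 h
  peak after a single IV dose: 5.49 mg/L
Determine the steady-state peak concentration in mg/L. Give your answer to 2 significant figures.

k = ln2 / t½ = 0.693147 / 35.6 = 0.01947 h⁻¹
e^(−kτ) = e^(−0.01947 × 68.5) = 0.2635
Accumulation ratio R = 1 / (1 − e^(−kτ)) = 1 / (1 − 0.2635) = 1.358
Steady-state peak = C₀ × R = 5.49 × 1.358 = 7.455 mg/L

7.5 mg/L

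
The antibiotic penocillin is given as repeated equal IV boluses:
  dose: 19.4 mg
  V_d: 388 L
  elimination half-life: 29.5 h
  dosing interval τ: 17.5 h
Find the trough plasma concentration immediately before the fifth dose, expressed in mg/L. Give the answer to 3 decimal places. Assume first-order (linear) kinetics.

C₀ per dose = Dose / Vd = 19.4 / 388 = 0.05000 mg/L
k = ln2 / t½ = 0.693147 / 29.5 = 0.02350 h⁻¹
Fraction remaining after one interval: r = e^(−kτ) = e^(−0.02350 × 17.5) = 0.6628
Before dose 5, 4 doses have been given (aged 1τ, 2τ, 3τ, 4τ).
C_trough = C₀ × (r + r² + … + r^4) = C₀ × r(1−r^4)/(1−r)
        = 0.05000 × 0.6628 × (1 − 0.1930) / (1 − 0.6628) = 0.07931 mg/L

0.079 mg/L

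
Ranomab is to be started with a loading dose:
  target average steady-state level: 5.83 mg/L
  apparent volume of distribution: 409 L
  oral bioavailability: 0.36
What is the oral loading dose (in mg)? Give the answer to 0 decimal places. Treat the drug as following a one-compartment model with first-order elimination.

LD = Css × Vd / F = 5.83 × 409 / 0.36 = 6624 mg

6624 mg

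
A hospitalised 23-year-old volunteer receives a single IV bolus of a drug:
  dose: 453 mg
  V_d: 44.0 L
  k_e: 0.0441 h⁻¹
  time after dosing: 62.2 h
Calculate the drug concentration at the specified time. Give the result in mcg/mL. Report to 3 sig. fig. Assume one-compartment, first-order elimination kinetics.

0.663 mcg/mL

C₀ = Dose / Vd = 453.0 / 44.0 = 10.30 mg/L
C = C₀ · e^(−k·t) = 10.30 × e^(−0.04410 × 62.2)
  = 10.30 × 0.06438 = 0.6631 mg/L
(0.6631 mg/L = 0.6631 mcg/mL)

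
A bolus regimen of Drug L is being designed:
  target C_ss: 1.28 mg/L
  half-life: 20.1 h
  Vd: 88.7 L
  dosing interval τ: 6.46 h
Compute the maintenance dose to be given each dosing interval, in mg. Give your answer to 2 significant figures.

25 mg

k = ln2 / t½ = 0.693147 / 20.1 = 0.03448 h⁻¹
CL = k × Vd = 0.03448 × 88.7 = 3.058 L/h
At steady state, Dose/τ = Css × CL.
Dose = Css × CL × τ = 1.28 × 3.058 × 6.46 = 25.29 mg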